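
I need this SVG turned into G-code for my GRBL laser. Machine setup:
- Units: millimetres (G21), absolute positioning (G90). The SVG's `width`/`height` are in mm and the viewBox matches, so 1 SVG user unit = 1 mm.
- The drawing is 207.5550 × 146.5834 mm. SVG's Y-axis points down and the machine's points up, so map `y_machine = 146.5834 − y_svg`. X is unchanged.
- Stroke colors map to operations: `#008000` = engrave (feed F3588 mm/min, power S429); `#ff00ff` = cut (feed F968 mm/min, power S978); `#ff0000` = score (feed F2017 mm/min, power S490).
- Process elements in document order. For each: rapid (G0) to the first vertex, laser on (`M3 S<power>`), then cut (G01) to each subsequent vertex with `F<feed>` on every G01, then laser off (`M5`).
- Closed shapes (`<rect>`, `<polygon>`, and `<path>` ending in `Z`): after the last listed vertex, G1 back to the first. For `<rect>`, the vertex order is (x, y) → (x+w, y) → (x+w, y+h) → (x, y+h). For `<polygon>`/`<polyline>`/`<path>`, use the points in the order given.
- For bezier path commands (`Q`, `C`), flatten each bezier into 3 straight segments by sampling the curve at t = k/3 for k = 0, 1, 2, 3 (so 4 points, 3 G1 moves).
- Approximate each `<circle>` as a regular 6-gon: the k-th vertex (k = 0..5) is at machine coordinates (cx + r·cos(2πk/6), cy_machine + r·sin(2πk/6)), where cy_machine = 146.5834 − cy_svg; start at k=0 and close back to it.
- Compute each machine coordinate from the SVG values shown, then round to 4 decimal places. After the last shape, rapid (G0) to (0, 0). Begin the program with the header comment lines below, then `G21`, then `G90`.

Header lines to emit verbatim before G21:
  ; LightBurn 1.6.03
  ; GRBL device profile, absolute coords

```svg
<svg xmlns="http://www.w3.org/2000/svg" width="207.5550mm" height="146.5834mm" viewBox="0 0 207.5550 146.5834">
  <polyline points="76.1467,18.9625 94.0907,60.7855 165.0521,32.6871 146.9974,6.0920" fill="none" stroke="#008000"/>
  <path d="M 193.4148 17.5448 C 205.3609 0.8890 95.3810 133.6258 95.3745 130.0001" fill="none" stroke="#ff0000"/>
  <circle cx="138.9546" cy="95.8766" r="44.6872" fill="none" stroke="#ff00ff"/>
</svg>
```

1 u = 1 mm; y_m = 146.5834 − y.

[1] `<polyline>` open polyline, #008000→engrave S429 F3588: (76.1467,127.6209) → (94.0907,85.7979) → (165.0521,113.8963) → (146.9974,140.4914)

[2] `<path>` cubic bezier, #ff0000→score S490 F2017: (193.4148,129.0386) → (173.3078,106.4804) → (123.4499,47.8282) → (95.3745,16.5833)

[3] `<circle>` circle, #ff00ff→cut S978 F968: (183.6418,50.7068) → (161.2982,89.4071) → (116.6110,89.4071) → (94.2674,50.7068) → (116.6110,12.0065) → (161.2982,12.0065) → (183.6418,50.7068) (closed)

; LightBurn 1.6.03
; GRBL device profile, absolute coords
G21
G90
G0 X76.1467 Y127.6209
M3 S429
G01 X94.0907 Y85.7979 F3588
G01 X165.0521 Y113.8963 F3588
G01 X146.9974 Y140.4914 F3588
M5
G0 X193.4148 Y129.0386
M3 S490
G01 X173.3078 Y106.4804 F2017
G01 X123.4499 Y47.8282 F2017
G01 X95.3745 Y16.5833 F2017
M5
G0 X183.6418 Y50.7068
M3 S978
G01 X161.2982 Y89.4071 F968
G01 X116.6110 Y89.4071 F968
G01 X94.2674 Y50.7068 F968
G01 X116.6110 Y12.0065 F968
G01 X161.2982 Y12.0065 F968
G01 X183.6418 Y50.7068 F968
M5
G0 X0.0000 Y0.0000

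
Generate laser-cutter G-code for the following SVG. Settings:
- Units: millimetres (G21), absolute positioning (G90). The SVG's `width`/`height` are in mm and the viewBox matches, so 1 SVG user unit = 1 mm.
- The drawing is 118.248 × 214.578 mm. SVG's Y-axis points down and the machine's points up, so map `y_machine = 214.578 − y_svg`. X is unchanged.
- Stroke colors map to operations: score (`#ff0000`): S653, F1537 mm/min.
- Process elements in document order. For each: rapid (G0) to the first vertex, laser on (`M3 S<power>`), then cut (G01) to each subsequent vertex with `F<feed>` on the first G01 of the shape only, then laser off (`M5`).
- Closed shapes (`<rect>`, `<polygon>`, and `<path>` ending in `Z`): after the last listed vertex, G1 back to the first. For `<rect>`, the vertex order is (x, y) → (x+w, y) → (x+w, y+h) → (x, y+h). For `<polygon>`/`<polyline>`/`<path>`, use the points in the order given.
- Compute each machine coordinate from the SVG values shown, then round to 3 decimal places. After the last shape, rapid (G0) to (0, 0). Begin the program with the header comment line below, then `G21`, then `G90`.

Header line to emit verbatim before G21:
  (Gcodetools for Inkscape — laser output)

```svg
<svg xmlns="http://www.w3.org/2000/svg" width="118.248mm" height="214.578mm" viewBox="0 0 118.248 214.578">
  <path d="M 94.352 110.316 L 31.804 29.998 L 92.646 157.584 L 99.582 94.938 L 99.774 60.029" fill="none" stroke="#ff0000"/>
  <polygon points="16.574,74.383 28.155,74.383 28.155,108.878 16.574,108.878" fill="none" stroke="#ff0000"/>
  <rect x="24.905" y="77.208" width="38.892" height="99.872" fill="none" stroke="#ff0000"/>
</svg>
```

viewBox `0 0 118.248 214.578` with mm width/height → 1 unit = 1 mm. Flip: y_m = 214.578 − y_svg.

**Shape 1** — `<path>` open polyline, stroke `#ff0000` → score (S653, F1537). Machine vertices: (94.352,104.262) → (31.804,184.580) → (92.646,56.994) → (99.582,119.640) → (99.774,154.549). Open path.

**Shape 2** — `<polygon>` rectangle, stroke `#ff0000` → score (S653, F1537). Machine vertices: (16.574,140.195) → (28.155,140.195) → (28.155,105.700) → (16.574,105.700) → (16.574,140.195). Closed: final G1 returns to the first vertex.

**Shape 3** — `<rect>` rectangle, stroke `#ff0000` → score (S653, F1537). Machine vertices: (24.905,137.370) → (63.797,137.370) → (63.797,37.498) → (24.905,37.498) → (24.905,137.370). Closed: final G1 returns to the first vertex.

(Gcodetools for Inkscape — laser output)
G21
G90
G0 X94.352 Y104.262
M3 S653
G01 X31.804 Y184.580 F1537
G01 X92.646 Y56.994
G01 X99.582 Y119.640
G01 X99.774 Y154.549
M5
G0 X16.574 Y140.195
M3 S653
G01 X28.155 Y140.195 F1537
G01 X28.155 Y105.700
G01 X16.574 Y105.700
G01 X16.574 Y140.195
M5
G0 X24.905 Y137.370
M3 S653
G01 X63.797 Y137.370 F1537
G01 X63.797 Y37.498
G01 X24.905 Y37.498
G01 X24.905 Y137.370
M5
G0 X0.000 Y0.000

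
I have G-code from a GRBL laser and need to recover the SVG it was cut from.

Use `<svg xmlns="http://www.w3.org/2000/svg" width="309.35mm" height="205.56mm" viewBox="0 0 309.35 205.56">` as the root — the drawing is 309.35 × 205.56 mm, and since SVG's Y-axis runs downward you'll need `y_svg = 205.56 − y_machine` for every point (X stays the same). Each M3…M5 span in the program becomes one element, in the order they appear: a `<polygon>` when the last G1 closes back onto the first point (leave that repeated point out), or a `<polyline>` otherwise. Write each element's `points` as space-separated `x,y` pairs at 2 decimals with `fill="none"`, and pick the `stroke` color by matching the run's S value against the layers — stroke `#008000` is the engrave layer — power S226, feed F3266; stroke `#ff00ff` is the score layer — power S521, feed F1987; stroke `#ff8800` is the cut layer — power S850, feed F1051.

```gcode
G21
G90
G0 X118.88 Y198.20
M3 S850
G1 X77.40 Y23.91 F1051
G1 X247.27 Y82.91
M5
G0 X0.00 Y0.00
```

<svg xmlns="http://www.w3.org/2000/svg" width="309.35mm" height="205.56mm" viewBox="0 0 309.35 205.56">
  <polyline points="118.88,7.36 77.40,181.65 247.27,122.65" fill="none" stroke="#ff8800"/>
</svg>

Machine Y-up, SVG Y-down with viewBox height 205.56, so y_svg = 205.56 − y_machine; X carries over. Every run uses S850, so all elements get stroke `#ff8800` (cut).

Run 1: The run is open, so emit a `<polyline>` with points (Y-flipped): 118.88,7.36 77.40,181.65 247.27,122.65.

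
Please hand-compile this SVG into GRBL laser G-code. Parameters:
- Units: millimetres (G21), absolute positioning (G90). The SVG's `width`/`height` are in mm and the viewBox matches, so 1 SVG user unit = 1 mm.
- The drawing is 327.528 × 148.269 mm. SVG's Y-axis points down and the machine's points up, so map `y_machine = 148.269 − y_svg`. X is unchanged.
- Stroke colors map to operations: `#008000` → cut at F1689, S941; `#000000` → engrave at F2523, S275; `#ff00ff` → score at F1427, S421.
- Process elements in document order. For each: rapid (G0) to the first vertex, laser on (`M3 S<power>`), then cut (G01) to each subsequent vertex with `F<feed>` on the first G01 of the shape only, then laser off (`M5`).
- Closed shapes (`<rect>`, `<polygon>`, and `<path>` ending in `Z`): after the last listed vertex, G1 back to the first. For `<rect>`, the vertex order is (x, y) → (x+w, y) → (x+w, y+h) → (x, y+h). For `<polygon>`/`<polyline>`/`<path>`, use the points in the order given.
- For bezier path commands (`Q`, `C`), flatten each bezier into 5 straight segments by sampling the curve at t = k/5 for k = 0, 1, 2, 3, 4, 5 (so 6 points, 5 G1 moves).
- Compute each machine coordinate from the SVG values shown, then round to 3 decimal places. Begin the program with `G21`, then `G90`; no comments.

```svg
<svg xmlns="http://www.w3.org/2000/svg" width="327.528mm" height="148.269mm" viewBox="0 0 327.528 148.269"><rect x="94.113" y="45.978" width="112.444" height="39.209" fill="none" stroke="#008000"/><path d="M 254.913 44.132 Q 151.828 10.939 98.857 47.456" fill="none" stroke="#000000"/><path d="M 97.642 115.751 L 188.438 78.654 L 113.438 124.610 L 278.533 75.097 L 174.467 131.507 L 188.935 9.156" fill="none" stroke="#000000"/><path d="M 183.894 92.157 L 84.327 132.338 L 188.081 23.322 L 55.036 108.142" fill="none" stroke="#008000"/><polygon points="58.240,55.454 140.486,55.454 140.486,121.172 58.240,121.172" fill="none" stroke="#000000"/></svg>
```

G21
G90
G0 X94.113 Y102.291
M3 S941
G01 X206.557 Y102.291 F1689
G01 X206.557 Y63.082
G01 X94.113 Y63.082
G01 X94.113 Y102.291
M5
G0 X254.913 Y104.137
M3 S275
G01 X215.684 Y114.626 F2523
G01 X180.463 Y119.538
G01 X149.252 Y118.873
G01 X122.050 Y112.631
G01 X98.857 Y100.813
M5
G0 X97.642 Y32.518
M3 S275
G01 X188.438 Y69.615 F2523
G01 X113.438 Y23.659
G01 X278.533 Y73.172
G01 X174.467 Y16.762
G01 X188.935 Y139.113
M5
G0 X183.894 Y56.112
M3 S941
G01 X84.327 Y15.931 F1689
G01 X188.081 Y124.947
G01 X55.036 Y40.127
M5
G0 X58.240 Y92.815
M3 S275
G01 X140.486 Y92.815 F2523
G01 X140.486 Y27.097
G01 X58.240 Y27.097
G01 X58.240 Y92.815
M5

viewBox `0 0 327.528 148.269` with mm width/height → 1 unit = 1 mm. Flip: y_m = 148.269 − y_svg.

**Shape 1** — `<rect>` rectangle, stroke `#008000` → cut (S941, F1689). Machine vertices: (94.113,102.291) → (206.557,102.291) → (206.557,63.082) → (94.113,63.082) → (94.113,102.291). Closed: final G1 returns to the first vertex.

**Shape 2** — `<path>` quadratic bezier, stroke `#000000` → engrave (S275, F2523). Control points (SVG): P0=(254.913,44.132), P1=(151.828,10.939), P2=(98.857,47.456); sampled at t=k/5. Machine vertices: (254.913,104.137) → (215.684,114.626) → (180.463,119.538) → (149.252,118.873) → (122.050,112.631) → (98.857,100.813). Open path.

**Shape 3** — `<path>` open polyline, stroke `#000000` → engrave (S275, F2523). Machine vertices: (97.642,32.518) → (188.438,69.615) → (113.438,23.659) → (278.533,73.172) → (174.467,16.762) → (188.935,139.113). Open path.

**Shape 4** — `<path>` open polyline, stroke `#008000` → cut (S941, F1689). Machine vertices: (183.894,56.112) → (84.327,15.931) → (188.081,124.947) → (55.036,40.127). Open path.

**Shape 5** — `<polygon>` rectangle, stroke `#000000` → engrave (S275, F2523). Machine vertices: (58.240,92.815) → (140.486,92.815) → (140.486,27.097) → (58.240,27.097) → (58.240,92.815). Closed: final G1 returns to the first vertex.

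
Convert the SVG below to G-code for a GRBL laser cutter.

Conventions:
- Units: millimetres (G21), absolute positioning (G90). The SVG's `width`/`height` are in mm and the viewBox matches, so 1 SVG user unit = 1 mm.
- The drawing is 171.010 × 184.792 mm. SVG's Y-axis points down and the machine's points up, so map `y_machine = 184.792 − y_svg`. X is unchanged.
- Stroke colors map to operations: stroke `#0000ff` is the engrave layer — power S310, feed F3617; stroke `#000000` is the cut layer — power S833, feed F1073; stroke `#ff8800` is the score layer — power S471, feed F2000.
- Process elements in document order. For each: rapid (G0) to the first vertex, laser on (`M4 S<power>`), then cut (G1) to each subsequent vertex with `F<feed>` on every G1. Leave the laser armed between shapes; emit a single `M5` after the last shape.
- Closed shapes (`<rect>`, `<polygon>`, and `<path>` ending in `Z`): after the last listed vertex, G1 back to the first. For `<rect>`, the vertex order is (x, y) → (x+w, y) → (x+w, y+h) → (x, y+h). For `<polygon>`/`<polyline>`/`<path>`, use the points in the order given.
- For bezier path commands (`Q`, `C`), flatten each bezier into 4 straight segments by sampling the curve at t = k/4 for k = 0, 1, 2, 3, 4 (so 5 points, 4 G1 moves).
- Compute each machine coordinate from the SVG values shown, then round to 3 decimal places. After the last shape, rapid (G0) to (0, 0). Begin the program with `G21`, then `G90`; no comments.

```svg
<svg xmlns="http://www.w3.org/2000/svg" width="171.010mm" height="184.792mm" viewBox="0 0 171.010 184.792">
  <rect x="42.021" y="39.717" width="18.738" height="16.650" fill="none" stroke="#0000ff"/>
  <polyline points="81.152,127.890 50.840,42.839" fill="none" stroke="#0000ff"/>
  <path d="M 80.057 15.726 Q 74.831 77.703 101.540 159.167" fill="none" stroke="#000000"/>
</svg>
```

G21
G90
G0 X42.021 Y145.075
M4 S310
G1 X60.759 Y145.075 F3617
G1 X60.759 Y128.425 F3617
G1 X42.021 Y128.425 F3617
G1 X42.021 Y145.075 F3617
G0 X81.152 Y56.902
M4 S310
G1 X50.840 Y141.953 F3617
G0 X80.057 Y169.066
M4 S833
G1 X79.440 Y136.860 F1073
G1 X82.815 Y102.217 F1073
G1 X90.181 Y65.139 F1073
G1 X101.540 Y25.625 F1073
M5
G0 X0.000 Y0.000

1 u = 1 mm; y_m = 184.792 − y.

[1] `<rect>` rectangle, #0000ff→engrave S310 F3617: (42.021,145.075) → (60.759,145.075) → (60.759,128.425) → (42.021,128.425) → (42.021,145.075) (closed)

[2] `<polyline>` line segment, #0000ff→engrave S310 F3617: (81.152,56.902) → (50.840,141.953)

[3] `<path>` quadratic bezier, #000000→cut S833 F1073: (80.057,169.066) → (79.440,136.860) → (82.815,102.217) → (90.181,65.139) → (101.540,25.625)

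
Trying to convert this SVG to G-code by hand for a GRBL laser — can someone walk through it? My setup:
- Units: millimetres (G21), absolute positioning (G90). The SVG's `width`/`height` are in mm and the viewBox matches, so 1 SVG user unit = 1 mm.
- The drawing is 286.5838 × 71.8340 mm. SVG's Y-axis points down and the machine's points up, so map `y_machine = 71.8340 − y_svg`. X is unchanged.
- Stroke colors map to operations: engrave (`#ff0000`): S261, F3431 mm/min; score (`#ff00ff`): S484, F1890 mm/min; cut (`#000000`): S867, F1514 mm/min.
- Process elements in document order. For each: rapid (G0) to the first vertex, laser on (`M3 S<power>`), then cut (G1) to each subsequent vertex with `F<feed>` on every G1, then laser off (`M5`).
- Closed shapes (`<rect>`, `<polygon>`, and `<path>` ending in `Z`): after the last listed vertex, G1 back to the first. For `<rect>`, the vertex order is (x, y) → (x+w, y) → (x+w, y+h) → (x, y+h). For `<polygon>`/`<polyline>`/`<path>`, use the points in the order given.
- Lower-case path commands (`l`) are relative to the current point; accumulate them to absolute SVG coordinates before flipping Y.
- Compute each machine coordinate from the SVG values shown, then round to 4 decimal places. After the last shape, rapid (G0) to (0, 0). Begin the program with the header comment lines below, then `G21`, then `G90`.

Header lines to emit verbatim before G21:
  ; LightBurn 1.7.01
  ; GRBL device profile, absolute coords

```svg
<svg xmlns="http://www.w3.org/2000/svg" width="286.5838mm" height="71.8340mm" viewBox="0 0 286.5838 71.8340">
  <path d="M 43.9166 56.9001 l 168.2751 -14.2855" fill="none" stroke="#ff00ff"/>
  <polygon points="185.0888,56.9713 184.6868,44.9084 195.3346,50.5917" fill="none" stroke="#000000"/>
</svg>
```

1 u = 1 mm; y_m = 71.8340 − y.

[1] `<path>` line segment, #ff00ff→score S484 F1890: (43.9166,14.9339) → (212.1917,29.2194)

[2] `<polygon>` regular polygon, #000000→cut S867 F1514: (185.0888,14.8627) → (184.6868,26.9256) → (195.3346,21.2423) → (185.0888,14.8627) (closed)

; LightBurn 1.7.01
; GRBL device profile, absolute coords
G21
G90
G0 X43.9166 Y14.9339
M3 S484
G1 X212.1917 Y29.2194 F1890
M5
G0 X185.0888 Y14.8627
M3 S867
G1 X184.6868 Y26.9256 F1514
G1 X195.3346 Y21.2423 F1514
G1 X185.0888 Y14.8627 F1514
M5
G0 X0.0000 Y0.0000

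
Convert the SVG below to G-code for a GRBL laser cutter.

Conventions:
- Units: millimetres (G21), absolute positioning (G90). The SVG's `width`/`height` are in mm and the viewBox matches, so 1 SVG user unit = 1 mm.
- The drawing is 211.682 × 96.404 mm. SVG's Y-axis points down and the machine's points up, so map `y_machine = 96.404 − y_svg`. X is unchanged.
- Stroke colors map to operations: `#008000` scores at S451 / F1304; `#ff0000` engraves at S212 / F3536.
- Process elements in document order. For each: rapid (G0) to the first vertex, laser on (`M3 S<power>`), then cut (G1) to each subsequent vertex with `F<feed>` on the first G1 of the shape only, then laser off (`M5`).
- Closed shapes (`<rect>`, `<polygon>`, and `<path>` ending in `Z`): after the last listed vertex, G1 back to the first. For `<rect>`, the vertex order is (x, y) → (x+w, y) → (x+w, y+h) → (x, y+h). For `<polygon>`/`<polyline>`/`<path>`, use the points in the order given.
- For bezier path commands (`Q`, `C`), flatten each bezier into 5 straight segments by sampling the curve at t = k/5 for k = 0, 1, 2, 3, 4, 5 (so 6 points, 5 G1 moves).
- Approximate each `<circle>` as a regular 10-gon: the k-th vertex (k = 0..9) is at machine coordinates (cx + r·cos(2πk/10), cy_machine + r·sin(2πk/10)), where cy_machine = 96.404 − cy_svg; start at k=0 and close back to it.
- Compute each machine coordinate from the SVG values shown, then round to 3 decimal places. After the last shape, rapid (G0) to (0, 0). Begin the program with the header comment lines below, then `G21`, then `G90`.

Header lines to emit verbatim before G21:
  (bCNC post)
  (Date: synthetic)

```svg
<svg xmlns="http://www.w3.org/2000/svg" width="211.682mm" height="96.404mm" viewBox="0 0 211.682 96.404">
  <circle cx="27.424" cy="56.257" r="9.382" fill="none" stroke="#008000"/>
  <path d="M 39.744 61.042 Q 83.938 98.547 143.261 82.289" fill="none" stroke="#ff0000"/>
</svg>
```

Since the viewBox matches the mm dimensions, user units are millimetres directly. The only transform is the Y-flip y_m = 96.404 − y_svg.

Shape 1 is a circle drawn with `<circle>`. Its stroke #008000 means score at S451, F1304. After flipping Y the toolpath is (36.806,40.147) → (35.014,45.662) → (30.323,49.070) → (24.525,49.070) → (19.834,45.662) → (18.042,40.147) → (19.834,34.632) → (24.525,31.224) → (30.323,31.224) → (35.014,34.632) → (36.806,40.147), returning to the start.

Shape 2 is a quadratic bezier drawn with `<path>`. Its stroke #ff0000 means engrave at S212, F3536. After flipping Y the toolpath is (39.744,35.362) → (58.027,22.511) → (77.520,13.960) → (98.223,9.711) → (120.137,9.762) → (143.261,14.115).

(bCNC post)
(Date: synthetic)
G21
G90
G0 X36.806 Y40.147
M3 S451
G1 X35.014 Y45.662 F1304
G1 X30.323 Y49.070
G1 X24.525 Y49.070
G1 X19.834 Y45.662
G1 X18.042 Y40.147
G1 X19.834 Y34.632
G1 X24.525 Y31.224
G1 X30.323 Y31.224
G1 X35.014 Y34.632
G1 X36.806 Y40.147
M5
G0 X39.744 Y35.362
M3 S212
G1 X58.027 Y22.511 F3536
G1 X77.520 Y13.960
G1 X98.223 Y9.711
G1 X120.137 Y9.762
G1 X143.261 Y14.115
M5
G0 X0.000 Y0.000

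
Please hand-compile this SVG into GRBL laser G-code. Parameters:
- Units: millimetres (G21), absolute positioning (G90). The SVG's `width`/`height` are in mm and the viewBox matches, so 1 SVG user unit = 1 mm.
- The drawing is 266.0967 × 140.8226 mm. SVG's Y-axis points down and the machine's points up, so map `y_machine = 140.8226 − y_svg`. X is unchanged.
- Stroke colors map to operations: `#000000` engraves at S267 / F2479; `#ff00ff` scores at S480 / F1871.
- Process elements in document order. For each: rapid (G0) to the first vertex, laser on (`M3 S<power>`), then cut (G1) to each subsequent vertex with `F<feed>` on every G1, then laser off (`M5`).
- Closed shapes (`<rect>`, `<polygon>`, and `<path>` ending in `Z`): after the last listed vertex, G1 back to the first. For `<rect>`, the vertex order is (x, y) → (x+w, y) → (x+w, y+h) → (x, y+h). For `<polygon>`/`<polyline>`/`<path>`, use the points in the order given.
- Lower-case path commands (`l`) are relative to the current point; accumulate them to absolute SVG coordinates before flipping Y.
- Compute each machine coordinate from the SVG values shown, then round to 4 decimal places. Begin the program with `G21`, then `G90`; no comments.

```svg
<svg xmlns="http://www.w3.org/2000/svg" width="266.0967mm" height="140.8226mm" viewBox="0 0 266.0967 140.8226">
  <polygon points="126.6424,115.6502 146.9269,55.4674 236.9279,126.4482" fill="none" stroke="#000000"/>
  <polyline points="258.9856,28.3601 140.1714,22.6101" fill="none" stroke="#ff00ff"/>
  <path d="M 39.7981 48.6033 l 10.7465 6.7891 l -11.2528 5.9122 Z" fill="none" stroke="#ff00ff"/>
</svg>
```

G21
G90
G0 X126.6424 Y25.1724
M3 S267
G1 X146.9269 Y85.3552 F2479
G1 X236.9279 Y14.3744 F2479
G1 X126.6424 Y25.1724 F2479
M5
G0 X258.9856 Y112.4625
M3 S480
G1 X140.1714 Y118.2125 F1871
M5
G0 X39.7981 Y92.2193
M3 S480
G1 X50.5446 Y85.4302 F1871
G1 X39.2918 Y79.5180 F1871
G1 X39.7981 Y92.2193 F1871
M5

Since the viewBox matches the mm dimensions, user units are millimetres directly. The only transform is the Y-flip y_m = 140.8226 − y_svg.

Shape 1 is a closed polygon drawn with `<polygon>`. Its stroke #000000 means engrave at S267, F2479. After flipping Y the toolpath is (126.6424,25.1724) → (146.9269,85.3552) → (236.9279,14.3744) → (126.6424,25.1724), returning to the start.

Shape 2 is a line segment drawn with `<polyline>`. Its stroke #ff00ff means score at S480, F1871. After flipping Y the toolpath is (258.9856,112.4625) → (140.1714,118.2125).

Shape 3 is a regular polygon drawn with `<path>`. Its stroke #ff00ff means score at S480, F1871. After flipping Y the toolpath is (39.7981,92.2193) → (50.5446,85.4302) → (39.2918,79.5180) → (39.7981,92.2193), returning to the start.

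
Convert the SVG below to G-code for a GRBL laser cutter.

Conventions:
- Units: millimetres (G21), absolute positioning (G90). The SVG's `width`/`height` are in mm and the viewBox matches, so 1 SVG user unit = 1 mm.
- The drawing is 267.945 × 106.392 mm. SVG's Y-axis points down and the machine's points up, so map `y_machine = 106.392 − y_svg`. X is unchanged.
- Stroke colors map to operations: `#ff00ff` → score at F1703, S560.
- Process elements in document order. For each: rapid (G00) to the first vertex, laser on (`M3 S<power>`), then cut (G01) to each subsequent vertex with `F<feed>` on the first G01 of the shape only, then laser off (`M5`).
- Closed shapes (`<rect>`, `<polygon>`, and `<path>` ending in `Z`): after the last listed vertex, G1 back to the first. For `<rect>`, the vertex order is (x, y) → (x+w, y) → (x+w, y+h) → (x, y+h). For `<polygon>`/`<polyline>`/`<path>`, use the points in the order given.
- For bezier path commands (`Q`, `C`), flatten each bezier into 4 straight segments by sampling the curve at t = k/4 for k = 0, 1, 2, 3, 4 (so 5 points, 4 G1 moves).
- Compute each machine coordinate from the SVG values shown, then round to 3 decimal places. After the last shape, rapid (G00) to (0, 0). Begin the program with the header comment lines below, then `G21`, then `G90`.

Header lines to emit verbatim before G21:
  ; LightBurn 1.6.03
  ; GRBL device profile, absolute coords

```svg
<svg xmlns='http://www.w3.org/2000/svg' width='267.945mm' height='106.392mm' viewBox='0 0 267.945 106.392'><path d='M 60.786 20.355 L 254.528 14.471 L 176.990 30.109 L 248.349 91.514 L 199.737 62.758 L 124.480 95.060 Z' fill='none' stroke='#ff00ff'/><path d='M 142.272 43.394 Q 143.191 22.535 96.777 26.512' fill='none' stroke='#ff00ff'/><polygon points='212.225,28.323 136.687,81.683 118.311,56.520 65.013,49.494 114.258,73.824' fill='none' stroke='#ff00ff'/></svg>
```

; LightBurn 1.6.03
; GRBL device profile, absolute coords
G21
G90
G00 X60.786 Y86.037
M3 S560
G01 X254.528 Y91.921 F1703
G01 X176.990 Y76.283
G01 X248.349 Y14.878
G01 X199.737 Y43.634
G01 X124.480 Y11.332
G01 X60.786 Y86.037
M5
G00 X142.272 Y62.998
M3 S560
G01 X139.773 Y71.875 F1703
G01 X131.358 Y77.648
G01 X117.026 Y80.316
G01 X96.777 Y79.880
M5
G00 X212.225 Y78.069
M3 S560
G01 X136.687 Y24.709 F1703
G01 X118.311 Y49.872
G01 X65.013 Y56.898
G01 X114.258 Y32.568
G01 X212.225 Y78.069
M5
G00 X0.000 Y0.000

1 u = 1 mm; y_m = 106.392 − y.

[1] `<path>` closed polygon, #ff00ff→score S560 F1703: (60.786,86.037) → (254.528,91.921) → (176.990,76.283) → (248.349,14.878) → (199.737,43.634) → (124.480,11.332) → (60.786,86.037) (closed)

[2] `<path>` quadratic bezier, #ff00ff→score S560 F1703: (142.272,62.998) → (139.773,71.875) → (131.358,77.648) → (117.026,80.316) → (96.777,79.880)

[3] `<polygon>` closed polygon, #ff00ff→score S560 F1703: (212.225,78.069) → (136.687,24.709) → (118.311,49.872) → (65.013,56.898) → (114.258,32.568) → (212.225,78.069) (closed)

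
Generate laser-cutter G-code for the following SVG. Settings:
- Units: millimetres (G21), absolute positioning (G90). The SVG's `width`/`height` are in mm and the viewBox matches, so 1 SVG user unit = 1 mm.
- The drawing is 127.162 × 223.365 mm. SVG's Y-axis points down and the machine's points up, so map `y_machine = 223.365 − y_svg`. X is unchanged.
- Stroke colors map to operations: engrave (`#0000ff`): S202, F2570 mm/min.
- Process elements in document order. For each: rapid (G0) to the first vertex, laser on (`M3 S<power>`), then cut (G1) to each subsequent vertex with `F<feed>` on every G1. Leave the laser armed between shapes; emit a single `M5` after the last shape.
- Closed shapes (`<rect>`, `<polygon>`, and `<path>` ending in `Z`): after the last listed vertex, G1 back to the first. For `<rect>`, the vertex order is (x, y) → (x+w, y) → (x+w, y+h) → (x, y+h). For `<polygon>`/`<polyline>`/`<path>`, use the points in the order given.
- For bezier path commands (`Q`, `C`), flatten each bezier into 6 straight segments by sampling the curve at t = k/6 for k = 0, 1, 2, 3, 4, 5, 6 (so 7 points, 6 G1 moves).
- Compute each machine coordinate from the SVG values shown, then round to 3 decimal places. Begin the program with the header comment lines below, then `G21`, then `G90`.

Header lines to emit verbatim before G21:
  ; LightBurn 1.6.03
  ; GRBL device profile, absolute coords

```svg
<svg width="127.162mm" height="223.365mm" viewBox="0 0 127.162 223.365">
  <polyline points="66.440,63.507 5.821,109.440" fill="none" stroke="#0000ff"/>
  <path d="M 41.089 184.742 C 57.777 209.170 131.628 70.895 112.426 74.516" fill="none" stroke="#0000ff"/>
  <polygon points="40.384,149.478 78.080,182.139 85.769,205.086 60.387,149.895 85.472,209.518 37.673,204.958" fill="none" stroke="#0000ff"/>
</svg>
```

; LightBurn 1.6.03
; GRBL device profile, absolute coords
G21
G90
G0 X66.440 Y159.858
M3 S202
G1 X5.821 Y113.925 F2570
G0 X41.089 Y38.623
M3 S202
G1 X53.501 Y38.557 F2570
G1 X71.268 Y57.148 F2570
G1 X90.216 Y85.933 F2570
G1 X106.174 Y116.453 F2570
G1 X114.968 Y140.245 F2570
G1 X112.426 Y148.849 F2570
G0 X40.384 Y73.887
M3 S202
G1 X78.080 Y41.226 F2570
G1 X85.769 Y18.279 F2570
G1 X60.387 Y73.470 F2570
G1 X85.472 Y13.847 F2570
G1 X37.673 Y18.407 F2570
G1 X40.384 Y73.887 F2570
M5

viewBox `0 0 127.162 223.365` with mm width/height → 1 unit = 1 mm. Flip: y_m = 223.365 − y_svg.

**Shape 1** — `<polyline>` line segment, stroke `#0000ff` → engrave (S202, F2570). Machine vertices: (66.440,159.858) → (5.821,113.925). Open path.

**Shape 2** — `<path>` cubic bezier, stroke `#0000ff` → engrave (S202, F2570). Control points (SVG): P0=(41.089,184.742), P1=(57.777,209.170), P2=(131.628,70.895), P3=(112.426,74.516); sampled at t=k/6. Machine vertices: (41.089,38.623) → (53.501,38.557) → (71.268,57.148) → (90.216,85.933) → (106.174,116.453) → (114.968,140.245) → (112.426,148.849). Open path.

**Shape 3** — `<polygon>` closed polygon, stroke `#0000ff` → engrave (S202, F2570). Machine vertices: (40.384,73.887) → (78.080,41.226) → (85.769,18.279) → (60.387,73.470) → (85.472,13.847) → (37.673,18.407) → (40.384,73.887). Closed: final G1 returns to the first vertex.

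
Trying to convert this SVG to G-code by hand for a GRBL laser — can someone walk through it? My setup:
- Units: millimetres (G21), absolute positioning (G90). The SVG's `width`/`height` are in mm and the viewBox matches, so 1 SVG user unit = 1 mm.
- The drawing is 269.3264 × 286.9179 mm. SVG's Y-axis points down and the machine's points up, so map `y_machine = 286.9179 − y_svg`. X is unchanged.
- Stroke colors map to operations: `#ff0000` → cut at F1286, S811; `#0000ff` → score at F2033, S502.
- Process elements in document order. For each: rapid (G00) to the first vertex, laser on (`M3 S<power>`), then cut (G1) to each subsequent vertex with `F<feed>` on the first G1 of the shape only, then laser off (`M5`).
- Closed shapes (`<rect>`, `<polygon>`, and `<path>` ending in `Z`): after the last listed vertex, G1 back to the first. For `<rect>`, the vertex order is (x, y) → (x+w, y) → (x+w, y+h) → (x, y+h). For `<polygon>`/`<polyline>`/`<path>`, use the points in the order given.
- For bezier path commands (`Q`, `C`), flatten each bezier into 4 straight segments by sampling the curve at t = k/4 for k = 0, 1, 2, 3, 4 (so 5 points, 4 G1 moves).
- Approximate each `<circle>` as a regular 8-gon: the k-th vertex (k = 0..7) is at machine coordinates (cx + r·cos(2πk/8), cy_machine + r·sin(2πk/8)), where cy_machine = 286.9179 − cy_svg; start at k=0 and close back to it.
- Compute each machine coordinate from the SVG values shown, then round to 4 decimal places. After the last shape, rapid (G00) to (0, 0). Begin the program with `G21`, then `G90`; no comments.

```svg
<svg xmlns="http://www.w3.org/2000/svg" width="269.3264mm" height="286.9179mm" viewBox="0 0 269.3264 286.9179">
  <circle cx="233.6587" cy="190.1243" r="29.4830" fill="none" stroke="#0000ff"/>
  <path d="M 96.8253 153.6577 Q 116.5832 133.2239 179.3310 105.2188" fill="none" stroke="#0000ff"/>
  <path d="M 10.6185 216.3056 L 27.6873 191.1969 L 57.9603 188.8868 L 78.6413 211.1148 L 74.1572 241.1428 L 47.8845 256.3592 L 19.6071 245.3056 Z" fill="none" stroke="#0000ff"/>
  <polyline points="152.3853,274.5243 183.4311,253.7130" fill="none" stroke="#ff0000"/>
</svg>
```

viewBox `0 0 269.3264 286.9179` with mm width/height → 1 unit = 1 mm. Flip: y_m = 286.9179 − y_svg.

**Shape 1** — `<circle>` circle, stroke `#0000ff` → score (S502, F2033). Machine vertices: (263.1417,96.7936) → (254.5063,117.6412) → (233.6587,126.2766) → (212.8111,117.6412) → (204.1757,96.7936) → (212.8111,75.9460) → (233.6587,67.3106) → (254.5063,75.9460) → (263.1417,96.7936). Closed: final G1 returns to the first vertex.

**Shape 2** — `<path>` quadratic bezier, stroke `#0000ff` → score (S502, F2033). Control points (SVG): P0=(96.8253,153.6577), P1=(116.5832,133.2239), P2=(179.3310,105.2188); sampled at t=k/4. Machine vertices: (96.8253,133.2602) → (109.3911,143.9503) → (127.3307,155.5868) → (150.6440,168.1698) → (179.3310,181.6991). Open path.

**Shape 3** — `<path>` regular polygon, stroke `#0000ff` → score (S502, F2033). Machine vertices: (10.6185,70.6123) → (27.6873,95.7210) → (57.9603,98.0311) → (78.6413,75.8031) → (74.1572,45.7751) → (47.8845,30.5587) → (19.6071,41.6123) → (10.6185,70.6123). Closed: final G1 returns to the first vertex.

**Shape 4** — `<polyline>` line segment, stroke `#ff0000` → cut (S811, F1286). Machine vertices: (152.3853,12.3936) → (183.4311,33.2049). Open path.

G21
G90
G00 X263.1417 Y96.7936
M3 S502
G1 X254.5063 Y117.6412 F2033
G1 X233.6587 Y126.2766
G1 X212.8111 Y117.6412
G1 X204.1757 Y96.7936
G1 X212.8111 Y75.9460
G1 X233.6587 Y67.3106
G1 X254.5063 Y75.9460
G1 X263.1417 Y96.7936
M5
G00 X96.8253 Y133.2602
M3 S502
G1 X109.3911 Y143.9503 F2033
G1 X127.3307 Y155.5868
G1 X150.6440 Y168.1698
G1 X179.3310 Y181.6991
M5
G00 X10.6185 Y70.6123
M3 S502
G1 X27.6873 Y95.7210 F2033
G1 X57.9603 Y98.0311
G1 X78.6413 Y75.8031
G1 X74.1572 Y45.7751
G1 X47.8845 Y30.5587
G1 X19.6071 Y41.6123
G1 X10.6185 Y70.6123
M5
G00 X152.3853 Y12.3936
M3 S811
G1 X183.4311 Y33.2049 F1286
M5
G00 X0.0000 Y0.0000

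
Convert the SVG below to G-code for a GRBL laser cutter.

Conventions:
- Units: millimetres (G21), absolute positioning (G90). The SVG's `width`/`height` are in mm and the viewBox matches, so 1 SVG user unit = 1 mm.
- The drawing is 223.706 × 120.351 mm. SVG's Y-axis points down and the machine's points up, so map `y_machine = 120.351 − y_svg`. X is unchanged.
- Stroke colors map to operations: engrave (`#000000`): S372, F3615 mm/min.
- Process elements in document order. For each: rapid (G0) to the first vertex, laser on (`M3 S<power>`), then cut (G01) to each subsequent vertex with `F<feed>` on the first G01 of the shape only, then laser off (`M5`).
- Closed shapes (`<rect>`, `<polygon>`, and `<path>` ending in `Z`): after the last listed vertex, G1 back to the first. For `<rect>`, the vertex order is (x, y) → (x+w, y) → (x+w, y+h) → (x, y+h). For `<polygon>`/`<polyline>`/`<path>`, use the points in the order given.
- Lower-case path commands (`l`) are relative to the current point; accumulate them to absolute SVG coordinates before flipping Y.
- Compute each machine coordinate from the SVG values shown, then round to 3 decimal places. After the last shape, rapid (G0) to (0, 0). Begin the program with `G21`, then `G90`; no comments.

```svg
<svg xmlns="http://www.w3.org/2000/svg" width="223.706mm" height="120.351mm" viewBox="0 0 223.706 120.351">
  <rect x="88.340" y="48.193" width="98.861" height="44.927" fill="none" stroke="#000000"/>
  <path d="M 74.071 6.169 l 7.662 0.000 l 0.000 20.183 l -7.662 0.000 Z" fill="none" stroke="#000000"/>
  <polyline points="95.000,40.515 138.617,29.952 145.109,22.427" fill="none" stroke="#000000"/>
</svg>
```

G21
G90
G0 X88.340 Y72.158
M3 S372
G01 X187.201 Y72.158 F3615
G01 X187.201 Y27.231
G01 X88.340 Y27.231
G01 X88.340 Y72.158
M5
G0 X74.071 Y114.182
M3 S372
G01 X81.733 Y114.182 F3615
G01 X81.733 Y93.999
G01 X74.071 Y93.999
G01 X74.071 Y114.182
M5
G0 X95.000 Y79.836
M3 S372
G01 X138.617 Y90.399 F3615
G01 X145.109 Y97.924
M5
G0 X0.000 Y0.000

1 u = 1 mm; y_m = 120.351 − y.

[1] `<rect>` rectangle, #000000→engrave S372 F3615: (88.340,72.158) → (187.201,72.158) → (187.201,27.231) → (88.340,27.231) → (88.340,72.158) (closed)

[2] `<path>` rectangle, #000000→engrave S372 F3615: (74.071,114.182) → (81.733,114.182) → (81.733,93.999) → (74.071,93.999) → (74.071,114.182) (closed)

[3] `<polyline>` open polyline, #000000→engrave S372 F3615: (95.000,79.836) → (138.617,90.399) → (145.109,97.924)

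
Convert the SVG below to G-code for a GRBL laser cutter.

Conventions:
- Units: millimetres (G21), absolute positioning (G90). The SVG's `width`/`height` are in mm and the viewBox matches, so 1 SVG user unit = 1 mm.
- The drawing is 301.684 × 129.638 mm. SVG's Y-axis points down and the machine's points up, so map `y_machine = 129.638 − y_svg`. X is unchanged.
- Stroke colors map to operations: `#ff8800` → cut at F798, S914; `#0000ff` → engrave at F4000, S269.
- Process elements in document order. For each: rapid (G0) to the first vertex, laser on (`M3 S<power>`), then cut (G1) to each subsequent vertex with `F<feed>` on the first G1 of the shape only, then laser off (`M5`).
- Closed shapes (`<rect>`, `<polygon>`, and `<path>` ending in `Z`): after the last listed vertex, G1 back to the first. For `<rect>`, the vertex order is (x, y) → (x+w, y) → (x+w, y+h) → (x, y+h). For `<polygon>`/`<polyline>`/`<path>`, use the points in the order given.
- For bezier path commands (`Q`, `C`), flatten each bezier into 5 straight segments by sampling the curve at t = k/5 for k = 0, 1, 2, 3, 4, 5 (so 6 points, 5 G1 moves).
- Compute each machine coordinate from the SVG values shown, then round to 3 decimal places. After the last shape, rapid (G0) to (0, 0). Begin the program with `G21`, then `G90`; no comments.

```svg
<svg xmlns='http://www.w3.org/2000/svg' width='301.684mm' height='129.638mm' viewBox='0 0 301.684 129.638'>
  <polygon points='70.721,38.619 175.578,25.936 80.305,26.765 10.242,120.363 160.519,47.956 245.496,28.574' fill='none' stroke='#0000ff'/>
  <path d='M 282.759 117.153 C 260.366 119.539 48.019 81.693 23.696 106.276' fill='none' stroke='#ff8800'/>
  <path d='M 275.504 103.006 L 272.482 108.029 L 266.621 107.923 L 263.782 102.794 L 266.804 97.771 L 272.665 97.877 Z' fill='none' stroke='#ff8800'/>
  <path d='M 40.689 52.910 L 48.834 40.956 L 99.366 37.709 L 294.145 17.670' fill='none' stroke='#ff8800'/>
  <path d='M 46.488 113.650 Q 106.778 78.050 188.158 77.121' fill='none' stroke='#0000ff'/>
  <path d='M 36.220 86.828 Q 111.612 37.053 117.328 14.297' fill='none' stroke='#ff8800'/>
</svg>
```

1 u = 1 mm; y_m = 129.638 − y.

[1] `<polygon>` closed polygon, #0000ff→engrave S269 F4000: (70.721,91.019) → (175.578,103.702) → (80.305,102.873) → (10.242,9.275) → (160.519,81.682) → (245.496,101.064) → (70.721,91.019) (closed)

[2] `<path>` cubic bezier, #ff8800→cut S914 F798: (282.759,12.485) → (249.553,15.060) → (188.900,22.363) → (118.945,29.466) → (57.829,31.442) → (23.696,23.362)

[3] `<path>` regular polygon, #ff8800→cut S914 F798: (275.504,26.632) → (272.482,21.609) → (266.621,21.715) → (263.782,26.844) → (266.804,31.867) → (272.665,31.761) → (275.504,26.632) (closed)

[4] `<path>` open polyline, #ff8800→cut S914 F798: (40.689,76.728) → (48.834,88.682) → (99.366,91.929) → (294.145,111.968)

[5] `<path>` quadratic bezier, #0000ff→engrave S269 F4000: (46.488,15.988) → (71.448,28.841) → (98.094,38.921) → (126.428,46.226) → (156.450,50.759) → (188.158,52.517)

[6] `<path>` quadratic bezier, #ff8800→cut S914 F798: (36.220,42.810) → (63.590,61.639) → (85.385,78.307) → (101.607,92.813) → (112.255,105.158) → (117.328,115.341)

G21
G90
G0 X70.721 Y91.019
M3 S269
G1 X175.578 Y103.702 F4000
G1 X80.305 Y102.873
G1 X10.242 Y9.275
G1 X160.519 Y81.682
G1 X245.496 Y101.064
G1 X70.721 Y91.019
M5
G0 X282.759 Y12.485
M3 S914
G1 X249.553 Y15.060 F798
G1 X188.900 Y22.363
G1 X118.945 Y29.466
G1 X57.829 Y31.442
G1 X23.696 Y23.362
M5
G0 X275.504 Y26.632
M3 S914
G1 X272.482 Y21.609 F798
G1 X266.621 Y21.715
G1 X263.782 Y26.844
G1 X266.804 Y31.867
G1 X272.665 Y31.761
G1 X275.504 Y26.632
M5
G0 X40.689 Y76.728
M3 S914
G1 X48.834 Y88.682 F798
G1 X99.366 Y91.929
G1 X294.145 Y111.968
M5
G0 X46.488 Y15.988
M3 S269
G1 X71.448 Y28.841 F4000
G1 X98.094 Y38.921
G1 X126.428 Y46.226
G1 X156.450 Y50.759
G1 X188.158 Y52.517
M5
G0 X36.220 Y42.810
M3 S914
G1 X63.590 Y61.639 F798
G1 X85.385 Y78.307
G1 X101.607 Y92.813
G1 X112.255 Y105.158
G1 X117.328 Y115.341
M5
G0 X0.000 Y0.000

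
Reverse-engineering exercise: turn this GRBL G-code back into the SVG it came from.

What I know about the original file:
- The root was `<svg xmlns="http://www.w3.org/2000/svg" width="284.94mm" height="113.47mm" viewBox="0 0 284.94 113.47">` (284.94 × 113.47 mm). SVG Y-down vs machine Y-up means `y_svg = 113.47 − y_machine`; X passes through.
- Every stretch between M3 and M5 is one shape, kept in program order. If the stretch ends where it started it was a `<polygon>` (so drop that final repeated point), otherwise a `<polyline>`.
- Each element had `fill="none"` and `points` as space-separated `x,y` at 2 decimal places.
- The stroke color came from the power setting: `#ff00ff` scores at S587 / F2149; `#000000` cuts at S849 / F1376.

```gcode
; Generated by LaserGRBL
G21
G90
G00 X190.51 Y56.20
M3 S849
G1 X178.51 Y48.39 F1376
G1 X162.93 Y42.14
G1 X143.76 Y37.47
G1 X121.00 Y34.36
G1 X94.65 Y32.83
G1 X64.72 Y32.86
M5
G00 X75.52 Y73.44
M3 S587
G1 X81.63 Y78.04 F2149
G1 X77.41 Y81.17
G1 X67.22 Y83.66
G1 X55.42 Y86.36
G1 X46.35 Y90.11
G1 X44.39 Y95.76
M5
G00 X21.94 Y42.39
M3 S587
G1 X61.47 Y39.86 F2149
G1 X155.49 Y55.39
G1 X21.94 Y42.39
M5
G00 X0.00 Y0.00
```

Each laser-on run becomes one SVG element. Flip Y back into SVG space with y_svg = 113.47 − y_machine.

Run 1: S849 ⇒ cut layer `#000000`. The run is open, so emit a `<polyline>` with points (Y-flipped): 190.51,57.27 178.51,65.08 162.93,71.33 143.76,76.00 121.00,79.11 94.65,80.64 64.72,80.61.

Run 2: power S587 maps to stroke `#ff00ff` (score). The run is open, so emit a `<polyline>` with points (Y-flipped): 75.52,40.03 81.63,35.43 77.41,32.30 67.22,29.81 55.42,27.11 46.35,23.36 44.39,17.71.

Run 3: the run's S587 means `#ff00ff` (score). The run returns to its start, so emit a `<polygon>` with points (Y-flipped): 21.94,71.08 61.47,73.61 155.49,58.08.

<svg xmlns="http://www.w3.org/2000/svg" width="284.94mm" height="113.47mm" viewBox="0 0 284.94 113.47">
  <polyline points="190.51,57.27 178.51,65.08 162.93,71.33 143.76,76.00 121.00,79.11 94.65,80.64 64.72,80.61" fill="none" stroke="#000000"/>
  <polyline points="75.52,40.03 81.63,35.43 77.41,32.30 67.22,29.81 55.42,27.11 46.35,23.36 44.39,17.71" fill="none" stroke="#ff00ff"/>
  <polygon points="21.94,71.08 61.47,73.61 155.49,58.08" fill="none" stroke="#ff00ff"/>
</svg>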